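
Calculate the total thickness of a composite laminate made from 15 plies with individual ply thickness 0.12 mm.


h = n * t_ply = 15 * 0.12 = 1.8 mm

1.8 mm


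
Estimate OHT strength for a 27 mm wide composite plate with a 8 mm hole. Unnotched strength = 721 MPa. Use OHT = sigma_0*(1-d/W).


OHT = sigma_0*(1-d/W) = 721*(1-8/27) = 507.4 MPa

507.4 MPa


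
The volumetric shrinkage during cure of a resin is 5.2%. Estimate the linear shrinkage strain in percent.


Linear shrinkage ≈ vol_shrink/3 = 5.2/3 = 1.733%

1.733%


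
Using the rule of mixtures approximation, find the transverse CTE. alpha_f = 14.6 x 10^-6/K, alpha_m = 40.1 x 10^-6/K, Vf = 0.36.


alpha_2 = alpha_f*Vf + alpha_m*(1-Vf) = 14.6*0.36 + 40.1*0.64 = 30.9 x 10^-6/K

30.9 x 10^-6/K


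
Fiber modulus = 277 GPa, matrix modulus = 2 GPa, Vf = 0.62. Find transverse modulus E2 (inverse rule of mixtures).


1/E2 = Vf/Ef + (1-Vf)/Em = 0.62/277 + 0.38/2
E2 = 5.2 GPa

5.2 GPa


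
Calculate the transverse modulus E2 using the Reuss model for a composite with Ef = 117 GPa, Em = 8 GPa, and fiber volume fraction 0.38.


1/E2 = Vf/Ef + (1-Vf)/Em = 0.38/117 + 0.62/8
E2 = 12.38 GPa

12.38 GPa


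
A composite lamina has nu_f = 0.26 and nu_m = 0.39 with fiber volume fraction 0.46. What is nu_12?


nu_12 = nu_f*Vf + nu_m*(1-Vf) = 0.26*0.46 + 0.39*0.54 = 0.3302

0.3302


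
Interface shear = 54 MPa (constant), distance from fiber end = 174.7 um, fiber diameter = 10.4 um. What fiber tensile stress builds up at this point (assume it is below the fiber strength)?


Force balance: sigma_f * (pi*d^2/4) = tau * (pi*d) * x  ->  sigma_f = 4 * tau * x / d
sigma_f = 4 * 54 * 174.7 / 10.4 = 3628.4 MPa

3628.4 MPa


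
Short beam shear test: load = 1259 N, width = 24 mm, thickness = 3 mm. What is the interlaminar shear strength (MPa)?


ILSS = 3F/(4bh) = 3*1259/(4*24*3) = 13.11 MPa

13.11 MPa


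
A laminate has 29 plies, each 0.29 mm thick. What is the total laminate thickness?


h = n * t_ply = 29 * 0.29 = 8.41 mm

8.41 mm


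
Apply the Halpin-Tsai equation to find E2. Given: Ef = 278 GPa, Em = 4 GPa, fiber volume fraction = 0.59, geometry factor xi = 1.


eta = (Ef/Em - 1)/(Ef/Em + xi) = (69.5 - 1)/(69.5 + 1) = 0.9716
E2 = Em*(1+xi*eta*Vf)/(1-eta*Vf) = 14.75 GPa

14.75 GPa


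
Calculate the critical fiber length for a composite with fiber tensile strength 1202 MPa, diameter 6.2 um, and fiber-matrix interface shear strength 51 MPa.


Lc = sigma_f * d / (2 * tau_i) = 1202 * 6.2 / (2 * 51) = 73.1 um

73.1 um


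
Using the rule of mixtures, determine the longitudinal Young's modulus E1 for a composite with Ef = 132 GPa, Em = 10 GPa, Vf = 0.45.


E1 = Ef*Vf + Em*(1-Vf) = 132*0.45 + 10*0.55 = 64.9 GPa

64.9 GPa


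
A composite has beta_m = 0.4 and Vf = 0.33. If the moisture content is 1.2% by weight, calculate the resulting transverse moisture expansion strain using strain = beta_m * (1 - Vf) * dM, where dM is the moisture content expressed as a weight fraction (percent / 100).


dM = 1.2/100 = 0.012
strain = beta_m * (1-Vf) * dM = 0.4 * 0.67 * 0.012 = 0.003216

0.003216


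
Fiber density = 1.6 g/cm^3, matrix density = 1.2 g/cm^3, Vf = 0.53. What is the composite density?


rho_c = rho_f*Vf + rho_m*(1-Vf) = 1.6*0.53 + 1.2*0.47 = 1.412 g/cm^3

1.412 g/cm^3


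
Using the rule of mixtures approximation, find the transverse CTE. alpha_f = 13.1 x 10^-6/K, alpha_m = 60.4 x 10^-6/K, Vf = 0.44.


alpha_2 = alpha_f*Vf + alpha_m*(1-Vf) = 13.1*0.44 + 60.4*0.56 = 39.6 x 10^-6/K

39.6 x 10^-6/K


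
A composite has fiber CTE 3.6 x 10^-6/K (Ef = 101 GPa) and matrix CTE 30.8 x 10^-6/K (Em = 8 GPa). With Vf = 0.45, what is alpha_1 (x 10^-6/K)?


E1 = Ef*Vf + Em*(1-Vf) = 49.85
alpha_1 = (alpha_f*Ef*Vf + alpha_m*Em*(1-Vf))/E1 = 6.0 x 10^-6/K

6.0 x 10^-6/K


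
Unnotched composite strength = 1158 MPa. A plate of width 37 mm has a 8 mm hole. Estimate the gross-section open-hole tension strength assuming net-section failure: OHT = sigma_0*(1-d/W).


OHT = sigma_0*(1-d/W) = 1158*(1-8/37) = 907.6 MPa

907.6 MPa


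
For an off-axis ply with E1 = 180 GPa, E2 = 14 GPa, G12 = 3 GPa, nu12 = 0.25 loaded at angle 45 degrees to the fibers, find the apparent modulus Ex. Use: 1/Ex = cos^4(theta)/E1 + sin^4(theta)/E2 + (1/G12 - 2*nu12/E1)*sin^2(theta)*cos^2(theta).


cos^4(45) = 0.25, sin^4(45) = 0.25, sin^2(45)*cos^2(45) = 0.25
1/G12 - 2*nu12/E1 = 1/3 - 2*0.25/180 = 0.330556 GPa^-1
1/Ex = 0.25/180 + 0.25/14 + 0.330556*0.25 = 0.1018849 GPa^-1
Ex = 9.81 GPa

9.81 GPa


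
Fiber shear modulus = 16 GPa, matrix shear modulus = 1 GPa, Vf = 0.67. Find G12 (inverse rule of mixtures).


1/G12 = Vf/Gf + (1-Vf)/Gm = 0.67/16 + 0.33/1
G12 = 2.69 GPa

2.69 GPa


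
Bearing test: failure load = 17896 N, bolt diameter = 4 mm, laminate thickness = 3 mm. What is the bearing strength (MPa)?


sigma_br = F/(d*h) = 17896/(4*3) = 1491.3 MPa

1491.3 MPa


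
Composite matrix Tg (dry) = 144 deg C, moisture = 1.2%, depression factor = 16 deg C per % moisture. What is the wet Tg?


Tg_wet = Tg_dry - k*moisture = 144 - 16*1.2 = 124.8 deg C

124.8 deg C


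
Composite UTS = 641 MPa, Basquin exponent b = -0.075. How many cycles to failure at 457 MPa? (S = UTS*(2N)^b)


N = 0.5 * (S/UTS)^(1/b) = 0.5 * (457/641)^(1/-0.075) = 45.5192 cycles

45.5192 cycles


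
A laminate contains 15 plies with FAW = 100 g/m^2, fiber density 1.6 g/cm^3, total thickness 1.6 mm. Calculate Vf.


Vf = n * FAW / (rho_f * h * 1000) = 15 * 100 / (1.6 * 1.6 * 1000) = 0.5859

0.5859


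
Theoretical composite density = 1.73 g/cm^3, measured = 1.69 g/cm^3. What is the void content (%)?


Void% = (rho_theo - rho_actual)/rho_theo * 100 = (1.73 - 1.69)/1.73 * 100 = 2.31%

2.31%


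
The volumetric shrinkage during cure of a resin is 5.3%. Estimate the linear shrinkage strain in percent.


Linear shrinkage ≈ vol_shrink/3 = 5.3/3 = 1.767%

1.767%


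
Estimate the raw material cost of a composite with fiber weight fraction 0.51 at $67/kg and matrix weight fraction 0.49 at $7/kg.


Cost = cost_f*Wf + cost_m*Wm = 67*0.51 + 7*0.49 = $37.6/kg

$37.6/kg


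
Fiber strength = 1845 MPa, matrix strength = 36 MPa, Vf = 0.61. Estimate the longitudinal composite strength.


sigma_1 = sigma_f*Vf + sigma_m*(1-Vf) = 1845*0.61 + 36*0.39 = 1139.5 MPa

1139.5 MPa


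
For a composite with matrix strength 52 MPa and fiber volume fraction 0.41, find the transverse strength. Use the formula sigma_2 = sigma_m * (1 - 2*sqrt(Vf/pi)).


factor = 1 - 2*sqrt(0.41/pi) = 0.2775
sigma_2 = 52 * 0.2775 = 14.43 MPa

14.43 MPa


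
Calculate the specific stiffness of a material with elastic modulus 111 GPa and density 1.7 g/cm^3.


Specific stiffness = E/rho = 111/1.7 = 65.3 GPa/(g/cm^3)

65.3 GPa/(g/cm^3)


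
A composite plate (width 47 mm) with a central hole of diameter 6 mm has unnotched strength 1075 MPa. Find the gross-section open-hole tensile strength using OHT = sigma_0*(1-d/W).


OHT = sigma_0*(1-d/W) = 1075*(1-6/47) = 937.8 MPa

937.8 MPa


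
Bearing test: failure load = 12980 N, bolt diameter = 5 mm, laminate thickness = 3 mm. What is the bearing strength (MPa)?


sigma_br = F/(d*h) = 12980/(5*3) = 865.3 MPa

865.3 MPa


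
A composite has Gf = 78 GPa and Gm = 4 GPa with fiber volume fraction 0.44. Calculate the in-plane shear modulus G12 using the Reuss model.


1/G12 = Vf/Gf + (1-Vf)/Gm = 0.44/78 + 0.56/4
G12 = 6.87 GPa

6.87 GPa


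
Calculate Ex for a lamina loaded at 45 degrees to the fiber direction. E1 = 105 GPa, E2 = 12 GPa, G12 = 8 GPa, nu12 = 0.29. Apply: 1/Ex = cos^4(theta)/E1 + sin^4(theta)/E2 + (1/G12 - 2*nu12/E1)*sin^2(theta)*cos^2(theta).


cos^4(45) = 0.25, sin^4(45) = 0.25, sin^2(45)*cos^2(45) = 0.25
1/G12 - 2*nu12/E1 = 1/8 - 2*0.29/105 = 0.119476 GPa^-1
1/Ex = 0.25/105 + 0.25/12 + 0.119476*0.25 = 0.0530833 GPa^-1
Ex = 18.84 GPa

18.84 GPa


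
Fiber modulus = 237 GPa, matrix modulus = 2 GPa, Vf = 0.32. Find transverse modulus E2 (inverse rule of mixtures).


1/E2 = Vf/Ef + (1-Vf)/Em = 0.32/237 + 0.68/2
E2 = 2.93 GPa

2.93 GPa


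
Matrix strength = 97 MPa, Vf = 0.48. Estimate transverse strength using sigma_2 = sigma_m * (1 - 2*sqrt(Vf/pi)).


factor = 1 - 2*sqrt(0.48/pi) = 0.2182
sigma_2 = 97 * 0.2182 = 21.17 MPa

21.17 MPa


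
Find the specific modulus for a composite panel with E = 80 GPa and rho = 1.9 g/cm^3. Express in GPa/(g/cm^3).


Specific stiffness = E/rho = 80/1.9 = 42.1 GPa/(g/cm^3)

42.1 GPa/(g/cm^3)


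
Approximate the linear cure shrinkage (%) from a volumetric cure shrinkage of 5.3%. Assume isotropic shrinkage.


Linear shrinkage ≈ vol_shrink/3 = 5.3/3 = 1.767%

1.767%


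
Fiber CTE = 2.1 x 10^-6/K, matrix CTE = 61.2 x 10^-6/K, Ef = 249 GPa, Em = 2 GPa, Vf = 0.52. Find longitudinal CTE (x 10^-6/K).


E1 = Ef*Vf + Em*(1-Vf) = 130.44
alpha_1 = (alpha_f*Ef*Vf + alpha_m*Em*(1-Vf))/E1 = 2.53 x 10^-6/K

2.53 x 10^-6/K


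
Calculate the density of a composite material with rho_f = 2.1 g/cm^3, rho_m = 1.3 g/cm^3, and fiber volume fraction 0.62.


rho_c = rho_f*Vf + rho_m*(1-Vf) = 2.1*0.62 + 1.3*0.38 = 1.796 g/cm^3

1.796 g/cm^3


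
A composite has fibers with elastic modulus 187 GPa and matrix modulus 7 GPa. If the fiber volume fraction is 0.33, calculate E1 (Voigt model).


E1 = Ef*Vf + Em*(1-Vf) = 187*0.33 + 7*0.67 = 66.4 GPa

66.4 GPa


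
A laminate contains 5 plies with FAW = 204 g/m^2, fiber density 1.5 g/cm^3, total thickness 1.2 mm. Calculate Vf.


Vf = n * FAW / (rho_f * h * 1000) = 5 * 204 / (1.5 * 1.2 * 1000) = 0.5667

0.5667


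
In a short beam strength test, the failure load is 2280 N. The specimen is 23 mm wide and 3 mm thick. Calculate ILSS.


ILSS = 3F/(4bh) = 3*2280/(4*23*3) = 24.78 MPa

24.78 MPa


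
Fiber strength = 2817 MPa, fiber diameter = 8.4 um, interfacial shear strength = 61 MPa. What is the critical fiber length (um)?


Lc = sigma_f * d / (2 * tau_i) = 2817 * 8.4 / (2 * 61) = 194.0 um

194.0 um


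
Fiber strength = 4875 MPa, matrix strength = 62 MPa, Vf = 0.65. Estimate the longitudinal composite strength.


sigma_1 = sigma_f*Vf + sigma_m*(1-Vf) = 4875*0.65 + 62*0.35 = 3190.5 MPa

3190.5 MPa


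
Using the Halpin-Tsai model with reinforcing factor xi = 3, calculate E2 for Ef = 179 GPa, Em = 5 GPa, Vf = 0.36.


eta = (Ef/Em - 1)/(Ef/Em + xi) = (35.8 - 1)/(35.8 + 3) = 0.8969
E2 = Em*(1+xi*eta*Vf)/(1-eta*Vf) = 14.54 GPa

14.54 GPa


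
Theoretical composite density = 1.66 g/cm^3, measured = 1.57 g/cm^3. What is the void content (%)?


Void% = (rho_theo - rho_actual)/rho_theo * 100 = (1.66 - 1.57)/1.66 * 100 = 5.42%

5.42%


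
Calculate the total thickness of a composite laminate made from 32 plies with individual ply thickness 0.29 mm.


h = n * t_ply = 32 * 0.29 = 9.28 mm

9.28 mm


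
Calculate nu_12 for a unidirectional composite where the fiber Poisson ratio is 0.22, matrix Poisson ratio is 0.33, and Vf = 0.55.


nu_12 = nu_f*Vf + nu_m*(1-Vf) = 0.22*0.55 + 0.33*0.45 = 0.2695

0.2695


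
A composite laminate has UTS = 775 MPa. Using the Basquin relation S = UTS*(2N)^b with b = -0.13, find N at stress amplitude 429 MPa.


N = 0.5 * (S/UTS)^(1/b) = 0.5 * (429/775)^(1/-0.13) = 47.2820 cycles

47.2820 cycles


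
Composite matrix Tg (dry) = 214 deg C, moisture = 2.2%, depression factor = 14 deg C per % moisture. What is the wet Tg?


Tg_wet = Tg_dry - k*moisture = 214 - 14*2.2 = 183.2 deg C

183.2 deg C


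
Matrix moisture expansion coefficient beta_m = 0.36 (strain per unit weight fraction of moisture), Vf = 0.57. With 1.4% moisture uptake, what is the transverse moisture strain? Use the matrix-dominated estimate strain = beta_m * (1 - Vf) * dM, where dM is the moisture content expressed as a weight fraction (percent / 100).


dM = 1.4/100 = 0.014
strain = beta_m * (1-Vf) * dM = 0.36 * 0.43 * 0.014 = 0.0021672

0.0021672


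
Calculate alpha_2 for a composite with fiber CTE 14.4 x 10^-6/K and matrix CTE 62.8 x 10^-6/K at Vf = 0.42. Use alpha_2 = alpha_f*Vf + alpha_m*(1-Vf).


alpha_2 = alpha_f*Vf + alpha_m*(1-Vf) = 14.4*0.42 + 62.8*0.58 = 42.5 x 10^-6/K

42.5 x 10^-6/K


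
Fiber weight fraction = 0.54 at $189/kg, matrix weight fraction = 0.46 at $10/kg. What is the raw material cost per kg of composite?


Cost = cost_f*Wf + cost_m*Wm = 189*0.54 + 10*0.46 = $106.66/kg

$106.66/kg


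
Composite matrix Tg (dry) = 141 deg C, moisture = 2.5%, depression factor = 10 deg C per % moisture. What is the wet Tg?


Tg_wet = Tg_dry - k*moisture = 141 - 10*2.5 = 116.0 deg C

116.0 deg C


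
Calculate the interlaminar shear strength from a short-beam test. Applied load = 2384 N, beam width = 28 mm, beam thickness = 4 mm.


ILSS = 3F/(4bh) = 3*2384/(4*28*4) = 15.96 MPa

15.96 MPa


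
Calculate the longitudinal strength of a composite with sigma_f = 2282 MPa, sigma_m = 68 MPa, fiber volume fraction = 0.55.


sigma_1 = sigma_f*Vf + sigma_m*(1-Vf) = 2282*0.55 + 68*0.45 = 1285.7 MPa

1285.7 MPa


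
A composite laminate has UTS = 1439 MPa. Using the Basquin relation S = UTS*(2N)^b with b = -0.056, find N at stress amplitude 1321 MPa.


N = 0.5 * (S/UTS)^(1/b) = 0.5 * (1321/1439)^(1/-0.056) = 2.3041 cycles

2.3041 cycles


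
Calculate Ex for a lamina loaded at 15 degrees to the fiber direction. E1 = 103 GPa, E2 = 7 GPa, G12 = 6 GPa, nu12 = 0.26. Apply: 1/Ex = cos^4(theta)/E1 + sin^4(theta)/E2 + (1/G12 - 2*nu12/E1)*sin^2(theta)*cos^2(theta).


cos^4(15) = 0.870513, sin^4(15) = 0.004487, sin^2(15)*cos^2(15) = 0.0625
1/G12 - 2*nu12/E1 = 1/6 - 2*0.26/103 = 0.161618 GPa^-1
1/Ex = 0.870513/103 + 0.004487/7 + 0.161618*0.0625 = 0.0191938 GPa^-1
Ex = 52.1 GPa

52.1 GPa


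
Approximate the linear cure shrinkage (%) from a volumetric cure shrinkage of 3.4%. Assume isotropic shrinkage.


Linear shrinkage ≈ vol_shrink/3 = 3.4/3 = 1.133%

1.133%


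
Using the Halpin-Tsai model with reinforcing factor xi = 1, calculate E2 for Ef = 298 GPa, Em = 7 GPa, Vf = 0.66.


eta = (Ef/Em - 1)/(Ef/Em + xi) = (42.5714 - 1)/(42.5714 + 1) = 0.9541
E2 = Em*(1+xi*eta*Vf)/(1-eta*Vf) = 30.81 GPa

30.81 GPa


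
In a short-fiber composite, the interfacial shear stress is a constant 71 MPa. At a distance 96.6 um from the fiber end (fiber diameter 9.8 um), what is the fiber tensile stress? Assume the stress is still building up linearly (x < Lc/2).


Force balance: sigma_f * (pi*d^2/4) = tau * (pi*d) * x  ->  sigma_f = 4 * tau * x / d
sigma_f = 4 * 71 * 96.6 / 9.8 = 2799.4 MPa

2799.4 MPa


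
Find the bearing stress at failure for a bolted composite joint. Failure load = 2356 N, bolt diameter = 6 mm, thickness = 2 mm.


sigma_br = F/(d*h) = 2356/(6*2) = 196.3 MPa

196.3 MPa


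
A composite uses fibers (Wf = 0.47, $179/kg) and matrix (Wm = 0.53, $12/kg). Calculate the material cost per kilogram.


Cost = cost_f*Wf + cost_m*Wm = 179*0.47 + 12*0.53 = $90.49/kg

$90.49/kg


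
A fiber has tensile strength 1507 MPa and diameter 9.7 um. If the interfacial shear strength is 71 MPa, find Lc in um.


Lc = sigma_f * d / (2 * tau_i) = 1507 * 9.7 / (2 * 71) = 102.9 um

102.9 um


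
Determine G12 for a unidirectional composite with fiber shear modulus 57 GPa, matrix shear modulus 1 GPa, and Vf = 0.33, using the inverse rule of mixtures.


1/G12 = Vf/Gf + (1-Vf)/Gm = 0.33/57 + 0.67/1
G12 = 1.48 GPa

1.48 GPa


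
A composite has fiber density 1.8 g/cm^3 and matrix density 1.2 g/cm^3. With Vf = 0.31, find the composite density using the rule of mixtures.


rho_c = rho_f*Vf + rho_m*(1-Vf) = 1.8*0.31 + 1.2*0.69 = 1.386 g/cm^3

1.386 g/cm^3


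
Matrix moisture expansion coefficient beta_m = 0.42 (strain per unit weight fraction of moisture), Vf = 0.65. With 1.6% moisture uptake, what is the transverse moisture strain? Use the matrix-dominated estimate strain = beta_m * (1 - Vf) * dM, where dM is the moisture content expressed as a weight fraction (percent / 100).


dM = 1.6/100 = 0.016
strain = beta_m * (1-Vf) * dM = 0.42 * 0.35 * 0.016 = 0.002352

0.002352


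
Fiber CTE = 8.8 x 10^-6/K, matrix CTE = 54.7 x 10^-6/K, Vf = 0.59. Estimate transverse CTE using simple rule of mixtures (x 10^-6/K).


alpha_2 = alpha_f*Vf + alpha_m*(1-Vf) = 8.8*0.59 + 54.7*0.41 = 27.6 x 10^-6/K

27.6 x 10^-6/K


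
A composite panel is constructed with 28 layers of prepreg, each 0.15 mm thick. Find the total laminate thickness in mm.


h = n * t_ply = 28 * 0.15 = 4.2 mm

4.2 mm


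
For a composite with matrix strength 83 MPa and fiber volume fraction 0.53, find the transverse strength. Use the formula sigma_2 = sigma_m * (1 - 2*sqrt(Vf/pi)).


factor = 1 - 2*sqrt(0.53/pi) = 0.1785
sigma_2 = 83 * 0.1785 = 14.82 MPa

14.82 MPa


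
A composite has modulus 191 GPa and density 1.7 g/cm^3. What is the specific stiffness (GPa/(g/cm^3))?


Specific stiffness = E/rho = 191/1.7 = 112.4 GPa/(g/cm^3)

112.4 GPa/(g/cm^3)


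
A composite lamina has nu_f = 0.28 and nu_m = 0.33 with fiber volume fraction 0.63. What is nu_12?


nu_12 = nu_f*Vf + nu_m*(1-Vf) = 0.28*0.63 + 0.33*0.37 = 0.2985

0.2985


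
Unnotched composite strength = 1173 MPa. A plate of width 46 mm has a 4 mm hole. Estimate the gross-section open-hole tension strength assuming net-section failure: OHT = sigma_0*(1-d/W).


OHT = sigma_0*(1-d/W) = 1173*(1-4/46) = 1071.0 MPa

1071.0 MPa


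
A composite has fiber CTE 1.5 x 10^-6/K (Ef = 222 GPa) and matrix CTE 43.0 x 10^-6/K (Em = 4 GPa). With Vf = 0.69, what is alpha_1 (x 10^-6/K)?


E1 = Ef*Vf + Em*(1-Vf) = 154.42
alpha_1 = (alpha_f*Ef*Vf + alpha_m*Em*(1-Vf))/E1 = 1.83 x 10^-6/K

1.83 x 10^-6/K


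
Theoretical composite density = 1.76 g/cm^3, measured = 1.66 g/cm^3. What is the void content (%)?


Void% = (rho_theo - rho_actual)/rho_theo * 100 = (1.76 - 1.66)/1.76 * 100 = 5.68%

5.68%


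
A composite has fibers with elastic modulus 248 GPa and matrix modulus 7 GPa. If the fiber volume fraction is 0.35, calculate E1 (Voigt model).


E1 = Ef*Vf + Em*(1-Vf) = 248*0.35 + 7*0.65 = 91.35 GPa

91.35 GPa


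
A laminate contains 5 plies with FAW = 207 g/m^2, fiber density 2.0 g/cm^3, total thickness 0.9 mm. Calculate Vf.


Vf = n * FAW / (rho_f * h * 1000) = 5 * 207 / (2.0 * 0.9 * 1000) = 0.575

0.575


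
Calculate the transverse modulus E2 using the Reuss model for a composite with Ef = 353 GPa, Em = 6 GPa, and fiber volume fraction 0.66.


1/E2 = Vf/Ef + (1-Vf)/Em = 0.66/353 + 0.34/6
E2 = 17.08 GPa

17.08 GPa


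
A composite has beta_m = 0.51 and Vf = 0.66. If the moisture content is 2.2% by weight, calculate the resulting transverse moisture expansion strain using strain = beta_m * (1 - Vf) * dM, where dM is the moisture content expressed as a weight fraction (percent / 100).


dM = 2.2/100 = 0.022
strain = beta_m * (1-Vf) * dM = 0.51 * 0.34 * 0.022 = 0.0038148

0.0038148


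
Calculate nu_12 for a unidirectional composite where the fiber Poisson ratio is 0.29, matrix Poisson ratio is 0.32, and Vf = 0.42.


nu_12 = nu_f*Vf + nu_m*(1-Vf) = 0.29*0.42 + 0.32*0.58 = 0.3074

0.3074


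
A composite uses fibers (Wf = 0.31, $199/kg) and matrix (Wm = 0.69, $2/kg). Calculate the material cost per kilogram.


Cost = cost_f*Wf + cost_m*Wm = 199*0.31 + 2*0.69 = $63.07/kg

$63.07/kg


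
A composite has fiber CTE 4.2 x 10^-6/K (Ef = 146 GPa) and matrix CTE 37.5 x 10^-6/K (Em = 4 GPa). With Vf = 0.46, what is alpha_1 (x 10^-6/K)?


E1 = Ef*Vf + Em*(1-Vf) = 69.32
alpha_1 = (alpha_f*Ef*Vf + alpha_m*Em*(1-Vf))/E1 = 5.24 x 10^-6/K

5.24 x 10^-6/K


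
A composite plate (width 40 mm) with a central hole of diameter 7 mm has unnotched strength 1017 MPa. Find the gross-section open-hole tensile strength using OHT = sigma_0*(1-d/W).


OHT = sigma_0*(1-d/W) = 1017*(1-7/40) = 839.0 MPa

839.0 MPa


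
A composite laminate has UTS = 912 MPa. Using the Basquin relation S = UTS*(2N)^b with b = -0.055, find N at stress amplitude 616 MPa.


N = 0.5 * (S/UTS)^(1/b) = 0.5 * (616/912)^(1/-0.055) = 627.2038 cycles

627.2038 cycles


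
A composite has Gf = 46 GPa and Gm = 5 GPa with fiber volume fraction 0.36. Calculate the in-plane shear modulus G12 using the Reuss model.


1/G12 = Vf/Gf + (1-Vf)/Gm = 0.36/46 + 0.64/5
G12 = 7.36 GPa

7.36 GPa


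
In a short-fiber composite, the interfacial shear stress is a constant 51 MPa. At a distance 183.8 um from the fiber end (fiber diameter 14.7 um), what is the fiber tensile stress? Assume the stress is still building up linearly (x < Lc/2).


Force balance: sigma_f * (pi*d^2/4) = tau * (pi*d) * x  ->  sigma_f = 4 * tau * x / d
sigma_f = 4 * 51 * 183.8 / 14.7 = 2550.7 MPa

2550.7 MPa


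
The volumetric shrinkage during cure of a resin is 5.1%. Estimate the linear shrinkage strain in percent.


Linear shrinkage ≈ vol_shrink/3 = 5.1/3 = 1.7%

1.7%


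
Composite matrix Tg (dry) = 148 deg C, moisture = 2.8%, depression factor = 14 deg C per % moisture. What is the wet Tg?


Tg_wet = Tg_dry - k*moisture = 148 - 14*2.8 = 108.8 deg C

108.8 deg C


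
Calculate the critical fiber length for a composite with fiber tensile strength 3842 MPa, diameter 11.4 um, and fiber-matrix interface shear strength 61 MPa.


Lc = sigma_f * d / (2 * tau_i) = 3842 * 11.4 / (2 * 61) = 359.0 um

359.0 um


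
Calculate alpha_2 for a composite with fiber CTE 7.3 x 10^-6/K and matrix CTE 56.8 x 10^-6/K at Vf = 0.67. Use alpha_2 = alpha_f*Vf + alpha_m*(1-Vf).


alpha_2 = alpha_f*Vf + alpha_m*(1-Vf) = 7.3*0.67 + 56.8*0.33 = 23.6 x 10^-6/K

23.6 x 10^-6/K


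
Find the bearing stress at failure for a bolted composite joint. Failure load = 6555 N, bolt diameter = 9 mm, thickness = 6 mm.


sigma_br = F/(d*h) = 6555/(9*6) = 121.4 MPa

121.4 MPa


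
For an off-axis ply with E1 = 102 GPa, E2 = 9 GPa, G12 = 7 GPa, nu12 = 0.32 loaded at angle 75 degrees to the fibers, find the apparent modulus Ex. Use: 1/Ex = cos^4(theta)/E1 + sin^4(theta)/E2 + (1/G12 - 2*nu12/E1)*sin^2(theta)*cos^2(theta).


cos^4(75) = 0.004487, sin^4(75) = 0.870513, sin^2(75)*cos^2(75) = 0.0625
1/G12 - 2*nu12/E1 = 1/7 - 2*0.32/102 = 0.136583 GPa^-1
1/Ex = 0.004487/102 + 0.870513/9 + 0.136583*0.0625 = 0.105304 GPa^-1
Ex = 9.5 GPa

9.5 GPa


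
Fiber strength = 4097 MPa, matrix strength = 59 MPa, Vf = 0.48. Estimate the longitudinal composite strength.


sigma_1 = sigma_f*Vf + sigma_m*(1-Vf) = 4097*0.48 + 59*0.52 = 1997.2 MPa

1997.2 MPa


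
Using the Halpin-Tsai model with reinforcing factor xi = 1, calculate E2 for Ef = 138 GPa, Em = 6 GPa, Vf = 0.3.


eta = (Ef/Em - 1)/(Ef/Em + xi) = (23.0 - 1)/(23.0 + 1) = 0.9167
E2 = Em*(1+xi*eta*Vf)/(1-eta*Vf) = 10.55 GPa

10.55 GPa


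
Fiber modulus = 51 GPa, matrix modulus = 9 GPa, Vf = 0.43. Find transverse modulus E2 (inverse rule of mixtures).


1/E2 = Vf/Ef + (1-Vf)/Em = 0.43/51 + 0.57/9
E2 = 13.93 GPa

13.93 GPa


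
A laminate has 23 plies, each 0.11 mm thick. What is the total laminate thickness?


h = n * t_ply = 23 * 0.11 = 2.53 mm

2.53 mm


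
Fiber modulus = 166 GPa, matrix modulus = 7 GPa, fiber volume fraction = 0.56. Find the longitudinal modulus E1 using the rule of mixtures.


E1 = Ef*Vf + Em*(1-Vf) = 166*0.56 + 7*0.44 = 96.04 GPa

96.04 GPa


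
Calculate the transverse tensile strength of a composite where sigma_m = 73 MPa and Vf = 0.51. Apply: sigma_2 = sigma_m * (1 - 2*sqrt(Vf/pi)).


factor = 1 - 2*sqrt(0.51/pi) = 0.1942
sigma_2 = 73 * 0.1942 = 14.17 MPa

14.17 MPa


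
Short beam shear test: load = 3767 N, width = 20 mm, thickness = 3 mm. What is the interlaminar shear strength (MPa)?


ILSS = 3F/(4bh) = 3*3767/(4*20*3) = 47.09 MPa

47.09 MPa


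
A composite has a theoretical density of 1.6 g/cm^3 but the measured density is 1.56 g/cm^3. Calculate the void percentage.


Void% = (rho_theo - rho_actual)/rho_theo * 100 = (1.6 - 1.56)/1.6 * 100 = 2.5%

2.5%


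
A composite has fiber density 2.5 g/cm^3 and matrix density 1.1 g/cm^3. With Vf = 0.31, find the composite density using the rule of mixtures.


rho_c = rho_f*Vf + rho_m*(1-Vf) = 2.5*0.31 + 1.1*0.69 = 1.534 g/cm^3

1.534 g/cm^3


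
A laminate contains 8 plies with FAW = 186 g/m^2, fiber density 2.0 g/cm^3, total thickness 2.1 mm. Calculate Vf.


Vf = n * FAW / (rho_f * h * 1000) = 8 * 186 / (2.0 * 2.1 * 1000) = 0.3543

0.3543


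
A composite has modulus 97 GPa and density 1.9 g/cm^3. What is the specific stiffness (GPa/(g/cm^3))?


Specific stiffness = E/rho = 97/1.9 = 51.1 GPa/(g/cm^3)

51.1 GPa/(g/cm^3)


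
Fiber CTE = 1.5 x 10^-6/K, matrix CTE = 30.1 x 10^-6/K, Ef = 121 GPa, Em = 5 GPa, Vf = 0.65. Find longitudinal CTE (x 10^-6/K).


E1 = Ef*Vf + Em*(1-Vf) = 80.4
alpha_1 = (alpha_f*Ef*Vf + alpha_m*Em*(1-Vf))/E1 = 2.12 x 10^-6/K

2.12 x 10^-6/K


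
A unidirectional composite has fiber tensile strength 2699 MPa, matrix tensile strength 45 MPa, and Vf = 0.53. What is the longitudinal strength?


sigma_1 = sigma_f*Vf + sigma_m*(1-Vf) = 2699*0.53 + 45*0.47 = 1451.6 MPa

1451.6 MPa


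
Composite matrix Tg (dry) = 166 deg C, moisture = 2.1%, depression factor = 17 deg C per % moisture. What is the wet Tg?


Tg_wet = Tg_dry - k*moisture = 166 - 17*2.1 = 130.3 deg C

130.3 deg C


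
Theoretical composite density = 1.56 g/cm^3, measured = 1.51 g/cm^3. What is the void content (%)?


Void% = (rho_theo - rho_actual)/rho_theo * 100 = (1.56 - 1.51)/1.56 * 100 = 3.21%

3.21%


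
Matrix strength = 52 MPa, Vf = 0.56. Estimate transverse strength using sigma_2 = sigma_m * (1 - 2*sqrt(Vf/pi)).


factor = 1 - 2*sqrt(0.56/pi) = 0.1556
sigma_2 = 52 * 0.1556 = 8.09 MPa

8.09 MPa


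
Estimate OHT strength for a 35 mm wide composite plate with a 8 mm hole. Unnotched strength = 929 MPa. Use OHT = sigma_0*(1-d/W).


OHT = sigma_0*(1-d/W) = 929*(1-8/35) = 716.7 MPa

716.7 MPa


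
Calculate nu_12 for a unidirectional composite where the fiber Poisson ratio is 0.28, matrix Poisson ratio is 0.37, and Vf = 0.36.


nu_12 = nu_f*Vf + nu_m*(1-Vf) = 0.28*0.36 + 0.37*0.64 = 0.3376

0.3376


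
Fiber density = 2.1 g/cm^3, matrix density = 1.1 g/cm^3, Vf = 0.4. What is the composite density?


rho_c = rho_f*Vf + rho_m*(1-Vf) = 2.1*0.4 + 1.1*0.6 = 1.5 g/cm^3

1.5 g/cm^3


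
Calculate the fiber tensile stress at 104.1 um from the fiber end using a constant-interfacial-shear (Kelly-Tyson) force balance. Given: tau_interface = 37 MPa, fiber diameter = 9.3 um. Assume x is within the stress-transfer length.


Force balance: sigma_f * (pi*d^2/4) = tau * (pi*d) * x  ->  sigma_f = 4 * tau * x / d
sigma_f = 4 * 37 * 104.1 / 9.3 = 1656.6 MPa

1656.6 MPa


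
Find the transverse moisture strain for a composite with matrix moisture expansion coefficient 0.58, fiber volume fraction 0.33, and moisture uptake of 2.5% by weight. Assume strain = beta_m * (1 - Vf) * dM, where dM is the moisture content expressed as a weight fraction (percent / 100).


dM = 2.5/100 = 0.025
strain = beta_m * (1-Vf) * dM = 0.58 * 0.67 * 0.025 = 0.009715

0.009715


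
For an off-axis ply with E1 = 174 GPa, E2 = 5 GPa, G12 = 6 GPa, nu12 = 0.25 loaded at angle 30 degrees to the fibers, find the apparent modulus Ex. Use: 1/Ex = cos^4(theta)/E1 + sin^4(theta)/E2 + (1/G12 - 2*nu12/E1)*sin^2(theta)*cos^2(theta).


cos^4(30) = 0.5625, sin^4(30) = 0.0625, sin^2(30)*cos^2(30) = 0.1875
1/G12 - 2*nu12/E1 = 1/6 - 2*0.25/174 = 0.163793 GPa^-1
1/Ex = 0.5625/174 + 0.0625/5 + 0.163793*0.1875 = 0.046444 GPa^-1
Ex = 21.53 GPa

21.53 GPa


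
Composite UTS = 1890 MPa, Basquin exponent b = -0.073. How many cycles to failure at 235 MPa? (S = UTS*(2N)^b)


N = 0.5 * (S/UTS)^(1/b) = 0.5 * (235/1890)^(1/-0.073) = 1.2636e+12 cycles

1.2636e+12 cycles


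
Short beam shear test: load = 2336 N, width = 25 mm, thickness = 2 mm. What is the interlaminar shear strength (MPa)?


ILSS = 3F/(4bh) = 3*2336/(4*25*2) = 35.04 MPa

35.04 MPa


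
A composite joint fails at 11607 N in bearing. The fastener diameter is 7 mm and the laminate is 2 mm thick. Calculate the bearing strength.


sigma_br = F/(d*h) = 11607/(7*2) = 829.1 MPa

829.1 MPa


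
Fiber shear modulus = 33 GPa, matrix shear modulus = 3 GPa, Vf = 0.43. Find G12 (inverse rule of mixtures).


1/G12 = Vf/Gf + (1-Vf)/Gm = 0.43/33 + 0.57/3
G12 = 4.93 GPa

4.93 GPa


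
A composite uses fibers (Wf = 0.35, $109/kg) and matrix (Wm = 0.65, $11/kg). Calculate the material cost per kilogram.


Cost = cost_f*Wf + cost_m*Wm = 109*0.35 + 11*0.65 = $45.3/kg

$45.3/kg


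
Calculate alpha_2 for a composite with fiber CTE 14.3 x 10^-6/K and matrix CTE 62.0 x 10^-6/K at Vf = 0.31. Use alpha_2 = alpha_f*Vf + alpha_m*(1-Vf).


alpha_2 = alpha_f*Vf + alpha_m*(1-Vf) = 14.3*0.31 + 62.0*0.69 = 47.2 x 10^-6/K

47.2 x 10^-6/K


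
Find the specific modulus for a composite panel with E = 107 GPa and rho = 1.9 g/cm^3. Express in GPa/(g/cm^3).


Specific stiffness = E/rho = 107/1.9 = 56.3 GPa/(g/cm^3)

56.3 GPa/(g/cm^3)


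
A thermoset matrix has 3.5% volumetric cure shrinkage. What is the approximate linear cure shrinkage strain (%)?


Linear shrinkage ≈ vol_shrink/3 = 3.5/3 = 1.167%

1.167%


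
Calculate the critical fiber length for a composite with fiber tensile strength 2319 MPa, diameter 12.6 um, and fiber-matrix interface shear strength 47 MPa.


Lc = sigma_f * d / (2 * tau_i) = 2319 * 12.6 / (2 * 47) = 310.8 um

310.8 um


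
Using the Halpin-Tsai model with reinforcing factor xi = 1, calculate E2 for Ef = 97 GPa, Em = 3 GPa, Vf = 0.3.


eta = (Ef/Em - 1)/(Ef/Em + xi) = (32.3333 - 1)/(32.3333 + 1) = 0.94
E2 = Em*(1+xi*eta*Vf)/(1-eta*Vf) = 5.36 GPa

5.36 GPa


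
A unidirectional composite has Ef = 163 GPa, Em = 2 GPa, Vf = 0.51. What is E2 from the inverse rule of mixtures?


1/E2 = Vf/Ef + (1-Vf)/Em = 0.51/163 + 0.49/2
E2 = 4.03 GPa

4.03 GPa


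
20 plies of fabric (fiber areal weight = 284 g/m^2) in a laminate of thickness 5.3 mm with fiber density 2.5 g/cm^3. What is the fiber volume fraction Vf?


Vf = n * FAW / (rho_f * h * 1000) = 20 * 284 / (2.5 * 5.3 * 1000) = 0.4287

0.4287


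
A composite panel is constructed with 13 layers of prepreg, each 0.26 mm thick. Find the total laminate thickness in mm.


h = n * t_ply = 13 * 0.26 = 3.38 mm

3.38 mm


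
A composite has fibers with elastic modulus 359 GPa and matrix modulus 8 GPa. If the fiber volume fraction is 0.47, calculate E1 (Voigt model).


E1 = Ef*Vf + Em*(1-Vf) = 359*0.47 + 8*0.53 = 172.97 GPa

172.97 GPa


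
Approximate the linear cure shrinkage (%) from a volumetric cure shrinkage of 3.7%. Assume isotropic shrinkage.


Linear shrinkage ≈ vol_shrink/3 = 3.7/3 = 1.233%

1.233%


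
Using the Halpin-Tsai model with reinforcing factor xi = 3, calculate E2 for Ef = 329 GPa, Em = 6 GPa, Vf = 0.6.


eta = (Ef/Em - 1)/(Ef/Em + xi) = (54.8333 - 1)/(54.8333 + 3) = 0.9308
E2 = Em*(1+xi*eta*Vf)/(1-eta*Vf) = 36.36 GPa

36.36 GPa


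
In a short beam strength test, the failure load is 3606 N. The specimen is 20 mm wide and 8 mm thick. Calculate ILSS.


ILSS = 3F/(4bh) = 3*3606/(4*20*8) = 16.9 MPa

16.9 MPa


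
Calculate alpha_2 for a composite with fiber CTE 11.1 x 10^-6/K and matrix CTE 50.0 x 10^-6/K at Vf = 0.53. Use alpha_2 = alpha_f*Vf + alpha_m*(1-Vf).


alpha_2 = alpha_f*Vf + alpha_m*(1-Vf) = 11.1*0.53 + 50.0*0.47 = 29.4 x 10^-6/K

29.4 x 10^-6/K


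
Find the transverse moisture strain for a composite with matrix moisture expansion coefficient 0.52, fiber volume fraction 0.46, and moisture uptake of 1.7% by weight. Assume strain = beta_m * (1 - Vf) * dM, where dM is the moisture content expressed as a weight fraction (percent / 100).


dM = 1.7/100 = 0.017
strain = beta_m * (1-Vf) * dM = 0.52 * 0.54 * 0.017 = 0.0047736

0.0047736


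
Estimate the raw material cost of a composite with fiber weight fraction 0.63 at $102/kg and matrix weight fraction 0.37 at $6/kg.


Cost = cost_f*Wf + cost_m*Wm = 102*0.63 + 6*0.37 = $66.48/kg

$66.48/kg


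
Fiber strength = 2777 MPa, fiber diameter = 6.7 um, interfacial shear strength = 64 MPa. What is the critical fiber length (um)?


Lc = sigma_f * d / (2 * tau_i) = 2777 * 6.7 / (2 * 64) = 145.4 um

145.4 um


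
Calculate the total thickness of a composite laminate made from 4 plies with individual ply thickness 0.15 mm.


h = n * t_ply = 4 * 0.15 = 0.6 mm

0.6 mm


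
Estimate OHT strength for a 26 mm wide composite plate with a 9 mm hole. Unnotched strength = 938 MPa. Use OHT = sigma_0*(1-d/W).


OHT = sigma_0*(1-d/W) = 938*(1-9/26) = 613.3 MPa

613.3 MPa


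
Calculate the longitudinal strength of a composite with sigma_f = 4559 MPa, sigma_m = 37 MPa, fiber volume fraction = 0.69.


sigma_1 = sigma_f*Vf + sigma_m*(1-Vf) = 4559*0.69 + 37*0.31 = 3157.2 MPa

3157.2 MPa


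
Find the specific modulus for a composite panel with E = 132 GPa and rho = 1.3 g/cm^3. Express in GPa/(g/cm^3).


Specific stiffness = E/rho = 132/1.3 = 101.5 GPa/(g/cm^3)

101.5 GPa/(g/cm^3)


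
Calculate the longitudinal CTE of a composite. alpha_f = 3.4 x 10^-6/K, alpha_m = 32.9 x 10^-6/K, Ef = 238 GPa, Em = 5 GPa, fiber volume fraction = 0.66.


E1 = Ef*Vf + Em*(1-Vf) = 158.78
alpha_1 = (alpha_f*Ef*Vf + alpha_m*Em*(1-Vf))/E1 = 3.72 x 10^-6/K

3.72 x 10^-6/K


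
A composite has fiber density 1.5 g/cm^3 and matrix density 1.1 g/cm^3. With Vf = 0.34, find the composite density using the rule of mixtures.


rho_c = rho_f*Vf + rho_m*(1-Vf) = 1.5*0.34 + 1.1*0.66 = 1.236 g/cm^3

1.236 g/cm^3


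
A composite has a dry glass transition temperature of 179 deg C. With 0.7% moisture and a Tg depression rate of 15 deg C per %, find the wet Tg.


Tg_wet = Tg_dry - k*moisture = 179 - 15*0.7 = 168.5 deg C

168.5 deg C


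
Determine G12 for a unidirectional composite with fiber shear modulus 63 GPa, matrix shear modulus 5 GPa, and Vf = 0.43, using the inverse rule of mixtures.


1/G12 = Vf/Gf + (1-Vf)/Gm = 0.43/63 + 0.57/5
G12 = 8.28 GPa

8.28 GPa


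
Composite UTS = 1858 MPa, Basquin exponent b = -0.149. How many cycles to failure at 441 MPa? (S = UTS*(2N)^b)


N = 0.5 * (S/UTS)^(1/b) = 0.5 * (441/1858)^(1/-0.149) = 7779.7224 cycles

7779.7224 cycles


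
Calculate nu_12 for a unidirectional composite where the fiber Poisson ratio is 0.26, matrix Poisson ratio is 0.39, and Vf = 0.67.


nu_12 = nu_f*Vf + nu_m*(1-Vf) = 0.26*0.67 + 0.39*0.33 = 0.3029

0.3029


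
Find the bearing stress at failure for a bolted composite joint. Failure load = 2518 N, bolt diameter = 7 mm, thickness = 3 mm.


sigma_br = F/(d*h) = 2518/(7*3) = 119.9 MPa

119.9 MPa


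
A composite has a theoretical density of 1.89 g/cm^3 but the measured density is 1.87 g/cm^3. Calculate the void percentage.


Void% = (rho_theo - rho_actual)/rho_theo * 100 = (1.89 - 1.87)/1.89 * 100 = 1.06%

1.06%


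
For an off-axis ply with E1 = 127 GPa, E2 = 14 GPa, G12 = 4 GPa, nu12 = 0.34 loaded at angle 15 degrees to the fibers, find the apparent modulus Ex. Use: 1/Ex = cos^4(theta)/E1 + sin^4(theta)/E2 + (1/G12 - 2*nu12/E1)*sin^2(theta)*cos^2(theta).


cos^4(15) = 0.870513, sin^4(15) = 0.004487, sin^2(15)*cos^2(15) = 0.0625
1/G12 - 2*nu12/E1 = 1/4 - 2*0.34/127 = 0.244646 GPa^-1
1/Ex = 0.870513/127 + 0.004487/14 + 0.244646*0.0625 = 0.0224653 GPa^-1
Ex = 44.51 GPa

44.51 GPa


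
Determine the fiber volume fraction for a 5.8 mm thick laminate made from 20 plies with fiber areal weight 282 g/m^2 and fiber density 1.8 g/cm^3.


Vf = n * FAW / (rho_f * h * 1000) = 20 * 282 / (1.8 * 5.8 * 1000) = 0.5402

0.5402


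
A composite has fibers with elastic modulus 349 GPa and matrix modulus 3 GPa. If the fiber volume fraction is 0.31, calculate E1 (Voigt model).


E1 = Ef*Vf + Em*(1-Vf) = 349*0.31 + 3*0.69 = 110.26 GPa

110.26 GPa


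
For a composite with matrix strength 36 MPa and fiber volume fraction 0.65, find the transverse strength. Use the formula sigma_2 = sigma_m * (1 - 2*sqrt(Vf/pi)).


factor = 1 - 2*sqrt(0.65/pi) = 0.0903
sigma_2 = 36 * 0.0903 = 3.25 MPa

3.25 MPa


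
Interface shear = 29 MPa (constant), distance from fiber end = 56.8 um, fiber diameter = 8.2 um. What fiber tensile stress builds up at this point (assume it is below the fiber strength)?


Force balance: sigma_f * (pi*d^2/4) = tau * (pi*d) * x  ->  sigma_f = 4 * tau * x / d
sigma_f = 4 * 29 * 56.8 / 8.2 = 803.5 MPa

803.5 MPa


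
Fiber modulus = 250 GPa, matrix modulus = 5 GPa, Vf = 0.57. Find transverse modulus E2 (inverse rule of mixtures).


1/E2 = Vf/Ef + (1-Vf)/Em = 0.57/250 + 0.43/5
E2 = 11.33 GPa

11.33 GPa


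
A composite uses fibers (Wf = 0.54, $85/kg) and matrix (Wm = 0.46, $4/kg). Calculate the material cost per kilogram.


Cost = cost_f*Wf + cost_m*Wm = 85*0.54 + 4*0.46 = $47.74/kg

$47.74/kg


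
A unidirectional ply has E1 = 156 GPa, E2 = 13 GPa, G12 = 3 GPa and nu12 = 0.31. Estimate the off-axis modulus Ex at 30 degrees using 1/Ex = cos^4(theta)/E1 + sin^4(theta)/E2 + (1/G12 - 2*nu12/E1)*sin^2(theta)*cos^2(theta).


cos^4(30) = 0.5625, sin^4(30) = 0.0625, sin^2(30)*cos^2(30) = 0.1875
1/G12 - 2*nu12/E1 = 1/3 - 2*0.31/156 = 0.329359 GPa^-1
1/Ex = 0.5625/156 + 0.0625/13 + 0.329359*0.1875 = 0.0701683 GPa^-1
Ex = 14.25 GPa

14.25 GPa


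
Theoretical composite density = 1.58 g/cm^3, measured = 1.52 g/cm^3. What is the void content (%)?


Void% = (rho_theo - rho_actual)/rho_theo * 100 = (1.58 - 1.52)/1.58 * 100 = 3.8%

3.8%


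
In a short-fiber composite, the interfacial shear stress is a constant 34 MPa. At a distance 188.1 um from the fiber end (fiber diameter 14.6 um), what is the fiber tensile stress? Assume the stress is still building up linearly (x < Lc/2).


Force balance: sigma_f * (pi*d^2/4) = tau * (pi*d) * x  ->  sigma_f = 4 * tau * x / d
sigma_f = 4 * 34 * 188.1 / 14.6 = 1752.2 MPa

1752.2 MPa


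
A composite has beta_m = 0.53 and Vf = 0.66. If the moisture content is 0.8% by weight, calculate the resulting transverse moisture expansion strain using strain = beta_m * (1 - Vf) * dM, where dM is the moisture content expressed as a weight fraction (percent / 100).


dM = 0.8/100 = 0.008
strain = beta_m * (1-Vf) * dM = 0.53 * 0.34 * 0.008 = 0.0014416

0.0014416


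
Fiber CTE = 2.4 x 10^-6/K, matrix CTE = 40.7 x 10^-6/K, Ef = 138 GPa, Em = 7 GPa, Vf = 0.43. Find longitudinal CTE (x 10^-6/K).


E1 = Ef*Vf + Em*(1-Vf) = 63.33
alpha_1 = (alpha_f*Ef*Vf + alpha_m*Em*(1-Vf))/E1 = 4.81 x 10^-6/K

4.81 x 10^-6/K


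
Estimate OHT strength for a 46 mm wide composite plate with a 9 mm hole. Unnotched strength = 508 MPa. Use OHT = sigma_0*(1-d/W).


OHT = sigma_0*(1-d/W) = 508*(1-9/46) = 408.6 MPa

408.6 MPa


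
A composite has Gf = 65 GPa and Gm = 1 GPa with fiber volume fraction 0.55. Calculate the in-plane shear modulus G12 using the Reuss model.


1/G12 = Vf/Gf + (1-Vf)/Gm = 0.55/65 + 0.45/1
G12 = 2.18 GPa

2.18 GPa


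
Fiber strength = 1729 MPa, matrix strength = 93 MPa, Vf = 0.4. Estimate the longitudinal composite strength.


sigma_1 = sigma_f*Vf + sigma_m*(1-Vf) = 1729*0.4 + 93*0.6 = 747.4 MPa

747.4 MPa


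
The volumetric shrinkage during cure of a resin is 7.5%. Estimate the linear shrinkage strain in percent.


Linear shrinkage ≈ vol_shrink/3 = 7.5/3 = 2.5%

2.5%


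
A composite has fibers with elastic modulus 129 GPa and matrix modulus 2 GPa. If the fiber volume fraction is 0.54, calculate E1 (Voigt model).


E1 = Ef*Vf + Em*(1-Vf) = 129*0.54 + 2*0.46 = 70.58 GPa

70.58 GPa


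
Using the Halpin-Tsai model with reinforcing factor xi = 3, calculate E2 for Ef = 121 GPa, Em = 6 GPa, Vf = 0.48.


eta = (Ef/Em - 1)/(Ef/Em + xi) = (20.1667 - 1)/(20.1667 + 3) = 0.8273
E2 = Em*(1+xi*eta*Vf)/(1-eta*Vf) = 21.81 GPa

21.81 GPa
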